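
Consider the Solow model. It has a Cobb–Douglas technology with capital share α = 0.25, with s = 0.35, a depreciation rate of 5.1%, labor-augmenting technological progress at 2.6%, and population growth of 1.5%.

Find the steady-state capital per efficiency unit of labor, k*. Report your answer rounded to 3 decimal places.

Steady state requires s·f(k) = (n + g + δ)·k, i.e. s·k^α = (n + g + δ)·k.
Dividing both sides by k: k^(1−α) = s / (n + g + δ).
k^0.75 = 0.35 / (0.015 + 0.026 + 0.051) = 0.35 / 0.092 = 3.8043
k* = 3.8043^(1/0.75) ≈ 5.9388

k* ≈ 5.939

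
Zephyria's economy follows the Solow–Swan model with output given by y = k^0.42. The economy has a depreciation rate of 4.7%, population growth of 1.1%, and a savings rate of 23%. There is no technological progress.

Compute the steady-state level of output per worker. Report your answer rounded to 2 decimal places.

In steady state, investment equals break-even investment: s·k^α = (n + δ)·k.
Dividing both sides by k: k^(1−α) = s / (n + δ).
k^0.58 = 0.23 / (0.011 + 0.047) = 0.23 / 0.058 = 3.9655
k* = 3.9655^(1/0.58) ≈ 10.7535
y* = (k*)^α = 10.7535^0.42 ≈ 2.7118

y* ≈ 2.71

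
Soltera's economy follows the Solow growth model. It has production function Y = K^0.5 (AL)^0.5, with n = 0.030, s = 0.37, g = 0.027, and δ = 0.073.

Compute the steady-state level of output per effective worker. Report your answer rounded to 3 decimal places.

y* = 2.846

Steady state requires s·f(k) = (n + g + δ)·k, i.e. s·k^α = (n + g + δ)·k.
Rearranging, k^(1−α) = s / (n + g + δ).
k^0.5 = 0.37 / (0.030 + 0.027 + 0.073) = 0.37 / 0.130 = 2.8462
k* = 2.8462^(1/0.5) ≈ 8.1009
y* = (k*)^α = 8.1009^0.5 ≈ 2.8462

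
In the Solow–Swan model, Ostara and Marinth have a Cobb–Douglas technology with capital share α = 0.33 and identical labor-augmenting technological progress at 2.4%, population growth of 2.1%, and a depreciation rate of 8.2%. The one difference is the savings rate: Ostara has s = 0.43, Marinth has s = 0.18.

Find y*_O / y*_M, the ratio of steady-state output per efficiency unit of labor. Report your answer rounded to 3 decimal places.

Steady-state y* = [s/(n + g + δ)]^(α/(1−α)), so the ratio is [ (s_O/(n + g + δ)_O) / (s_M/(n + g + δ)_M) ]^0.4925.
s_O/(n + g + δ)_O = 0.43/0.127 = 3.3858; s_M/(n + g + δ)_M = 0.18/0.127 = 1.4173.
Ratio = (3.3858/1.4173)^0.4925 = 2.3889^0.4925 ≈ 1.5355

ratio ≈ 1.536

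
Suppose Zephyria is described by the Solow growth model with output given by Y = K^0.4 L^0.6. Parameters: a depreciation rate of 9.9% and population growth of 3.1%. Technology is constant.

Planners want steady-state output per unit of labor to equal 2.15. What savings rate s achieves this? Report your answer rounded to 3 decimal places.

s ≈ 0.410

At the steady state, Δk = 0, so s·k^α = (n + δ)·k.
Since y* = [s/(n + δ)]^(α/(1−α)), we have s/(n + δ) = (y*)^((1−α)/α) = 2.15^1.5 = 3.1525.
Therefore s = 3.1525 × (n + δ) = 3.1525 × 0.130 = 0.4098.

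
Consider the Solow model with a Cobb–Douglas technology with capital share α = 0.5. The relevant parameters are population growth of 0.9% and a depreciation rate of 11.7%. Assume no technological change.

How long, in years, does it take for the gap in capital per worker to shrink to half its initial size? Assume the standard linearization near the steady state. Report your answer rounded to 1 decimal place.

half-life ≈ 11.0 years

Near the steady state the convergence rate is λ = (1 − α)(n + δ).
λ = (1 − 0.5) × 0.126 = 0.5 × 0.126 = 0.0630
Half-life = ln 2 / λ = 0.6931 / 0.0630 ≈ 11.00 years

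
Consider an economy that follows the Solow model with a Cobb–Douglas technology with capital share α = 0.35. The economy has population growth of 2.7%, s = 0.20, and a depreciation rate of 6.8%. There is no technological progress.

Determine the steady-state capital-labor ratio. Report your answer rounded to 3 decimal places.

In steady state, investment equals break-even investment: s·k^α = (n + δ)·k.
Dividing both sides by k: k^(1−α) = s / (n + δ).
k^0.65 = 0.20 / (0.027 + 0.068) = 0.20 / 0.095 = 2.1053
k* = 2.1053^(1/0.65) ≈ 3.1434

k* ≈ 3.143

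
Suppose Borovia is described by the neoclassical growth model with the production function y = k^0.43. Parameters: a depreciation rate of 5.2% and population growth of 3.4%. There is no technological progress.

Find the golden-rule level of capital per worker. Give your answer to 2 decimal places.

The golden rule sets f'(k) = n + δ, i.e. α·k^(α−1) = n + δ.
So k^(1−α) = α / (n + δ) = 0.43 / 0.086 = 5.0000.
k_gold = 5.0000^(1/0.57) ≈ 16.8369

k_gold ≈ 16.84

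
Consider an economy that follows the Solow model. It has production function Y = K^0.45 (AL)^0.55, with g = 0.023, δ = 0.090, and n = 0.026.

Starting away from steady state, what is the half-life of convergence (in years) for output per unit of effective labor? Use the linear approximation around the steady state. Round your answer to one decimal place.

Near the steady state the convergence rate is λ = (1 − α)(n + g + δ).
λ = (1 − 0.45) × 0.139 = 0.55 × 0.139 = 0.07645
Half-life = ln 2 / λ = 0.6931 / 0.07645 ≈ 9.07 years

about 9.1 years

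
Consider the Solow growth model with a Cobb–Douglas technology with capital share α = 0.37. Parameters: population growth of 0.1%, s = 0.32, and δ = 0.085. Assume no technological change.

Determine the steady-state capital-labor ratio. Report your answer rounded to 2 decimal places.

k* ≈ 8.05

In steady state, investment equals break-even investment: s·k^α = (n + δ)·k.
Dividing both sides by k: k^(1−α) = s / (n + δ).
k^0.63 = 0.32 / (0.001 + 0.085) = 0.32 / 0.086 = 3.7209
k* = 3.7209^(1/0.63) ≈ 8.0499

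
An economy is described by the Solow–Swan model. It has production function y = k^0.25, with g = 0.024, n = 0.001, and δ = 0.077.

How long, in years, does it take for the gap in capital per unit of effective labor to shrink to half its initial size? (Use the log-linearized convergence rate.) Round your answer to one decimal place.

Near the steady state the convergence rate is λ = (1 − α)(n + g + δ).
λ = (1 − 0.25) × 0.102 = 0.75 × 0.102 = 0.0765
Half-life = ln 2 / λ = 0.6931 / 0.0765 ≈ 9.06 years

about 9.1 years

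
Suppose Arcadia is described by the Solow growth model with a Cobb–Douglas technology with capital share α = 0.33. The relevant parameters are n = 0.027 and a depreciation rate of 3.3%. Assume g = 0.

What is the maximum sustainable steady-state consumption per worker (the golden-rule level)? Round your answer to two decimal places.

c_gold ≈ 1.55

At the golden rule, f'(k) = n + δ, so α·k^(α−1) = n + δ and k_gold = (α/(n + δ))^(1/(1−α)).
k_gold = (0.33/0.060)^(1/0.67) = 5.5000^1.4925 ≈ 12.7348
c_gold = f(k_gold) − (n + δ)·k_gold = 2.3155 − 0.060×12.7348 ≈ 1.5514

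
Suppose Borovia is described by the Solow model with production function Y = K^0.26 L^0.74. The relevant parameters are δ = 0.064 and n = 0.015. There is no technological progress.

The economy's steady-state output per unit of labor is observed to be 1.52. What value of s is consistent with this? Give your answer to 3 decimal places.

At the steady state, Δk = 0, so s·k^α = (n + δ)·k.
Since y* = [s/(n + δ)]^(α/(1−α)), we have s/(n + δ) = (y*)^((1−α)/α) = 1.52^2.8462 = 3.2928.
Therefore s = 3.2928 × (n + δ) = 3.2928 × 0.079 = 0.2601.

s ≈ 0.260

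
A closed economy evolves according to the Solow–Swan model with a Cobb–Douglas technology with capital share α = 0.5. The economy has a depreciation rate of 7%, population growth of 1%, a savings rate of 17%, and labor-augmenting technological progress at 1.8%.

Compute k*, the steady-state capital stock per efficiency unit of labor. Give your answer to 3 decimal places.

k* ≈ 3.009

Steady state requires s·f(k) = (n + g + δ)·k, i.e. s·k^α = (n + g + δ)·k.
Dividing both sides by k: k^(1−α) = s / (n + g + δ).
k^0.5 = 0.17 / (0.010 + 0.018 + 0.070) = 0.17 / 0.098 = 1.7347
k* = 1.7347^(1/0.5) ≈ 3.0092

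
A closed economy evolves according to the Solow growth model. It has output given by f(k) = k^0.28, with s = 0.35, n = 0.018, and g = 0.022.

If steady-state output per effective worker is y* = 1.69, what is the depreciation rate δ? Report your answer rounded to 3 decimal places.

In steady state, investment equals break-even investment: s·k^α = (n + g + δ)·k.
Since y* = [s/(n + g + δ)]^(α/(1−α)), we have s/(n + g + δ) = (y*)^((1−α)/α) = 1.69^2.5714 = 3.8547.
Therefore n + g + δ = s / 3.8547 = 0.35 / 3.8547 = 0.0908, so δ = 0.0908 − 0.040 = 0.0508.

δ ≈ 0.051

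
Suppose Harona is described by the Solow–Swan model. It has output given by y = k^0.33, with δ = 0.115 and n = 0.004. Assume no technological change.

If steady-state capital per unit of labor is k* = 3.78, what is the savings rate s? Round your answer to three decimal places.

s ≈ 0.290

In steady state, investment equals break-even investment: s·k^α = (n + δ)·k.
So s / (n + δ) = (k*)^(1−α) = 3.78^0.67 = 2.4374.
Therefore s = 2.4374 × (n + δ) = 2.4374 × 0.119 = 0.2901.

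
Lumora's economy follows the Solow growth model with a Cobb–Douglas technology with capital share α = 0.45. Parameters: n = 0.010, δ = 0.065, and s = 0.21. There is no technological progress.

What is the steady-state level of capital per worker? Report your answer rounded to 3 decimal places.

At the steady state, Δk = 0, so s·k^α = (n + δ)·k.
Dividing both sides by k: k^(1−α) = s / (n + δ).
k^0.55 = 0.21 / (0.010 + 0.065) = 0.21 / 0.075 = 2.8000
k* = 2.8000^(1/0.55) ≈ 6.5015

k* ≈ 6.502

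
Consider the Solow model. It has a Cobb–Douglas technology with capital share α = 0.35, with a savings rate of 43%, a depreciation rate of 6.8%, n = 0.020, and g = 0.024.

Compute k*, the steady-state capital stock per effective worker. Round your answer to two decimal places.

k* = 7.92

Steady state requires s·f(k) = (n + g + δ)·k, i.e. s·k^α = (n + g + δ)·k.
Dividing both sides by k: k^(1−α) = s / (n + g + δ).
k^0.65 = 0.43 / (0.020 + 0.024 + 0.068) = 0.43 / 0.112 = 3.8393
k* = 3.8393^(1/0.65) ≈ 7.9223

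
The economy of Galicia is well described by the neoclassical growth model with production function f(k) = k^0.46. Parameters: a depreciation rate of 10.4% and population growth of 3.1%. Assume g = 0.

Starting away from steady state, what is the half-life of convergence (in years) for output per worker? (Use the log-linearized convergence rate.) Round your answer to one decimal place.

Near the steady state the convergence rate is λ = (1 − α)(n + δ).
λ = (1 − 0.46) × 0.135 = 0.54 × 0.135 = 0.0729
Half-life = ln 2 / λ = 0.6931 / 0.0729 ≈ 9.51 years

t_½ ≈ 9.5 years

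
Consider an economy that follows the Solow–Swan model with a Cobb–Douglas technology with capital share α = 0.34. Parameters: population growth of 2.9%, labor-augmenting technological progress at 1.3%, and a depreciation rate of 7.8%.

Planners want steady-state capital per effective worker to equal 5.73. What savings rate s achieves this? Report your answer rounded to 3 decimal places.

Steady state requires s·f(k) = (n + g + δ)·k, i.e. s·k^α = (n + g + δ)·k.
So s / (n + g + δ) = (k*)^(1−α) = 5.73^0.66 = 3.1651.
Therefore s = 3.1651 × (n + g + δ) = 3.1651 × 0.120 = 0.3798.

s ≈ 0.380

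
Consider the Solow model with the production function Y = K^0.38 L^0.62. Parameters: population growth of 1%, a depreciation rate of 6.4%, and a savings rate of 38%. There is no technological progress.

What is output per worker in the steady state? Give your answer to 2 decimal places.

At the steady state, Δk = 0, so s·k^α = (n + δ)·k.
Rearranging, k^(1−α) = s / (n + δ).
k^0.62 = 0.38 / (0.010 + 0.064) = 0.38 / 0.074 = 5.1351
k* = 5.1351^(1/0.62) ≈ 13.9974
y* = (k*)^α = 13.9974^0.38 ≈ 2.7258

y* = 2.73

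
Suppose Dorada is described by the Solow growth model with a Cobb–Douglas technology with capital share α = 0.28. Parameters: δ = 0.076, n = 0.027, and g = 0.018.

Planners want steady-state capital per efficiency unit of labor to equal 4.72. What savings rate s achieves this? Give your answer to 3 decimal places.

s ≈ 0.370

In steady state, investment equals break-even investment: s·k^α = (n + g + δ)·k.
So s / (n + g + δ) = (k*)^(1−α) = 4.72^0.72 = 3.0566.
Therefore s = 3.0566 × (n + g + δ) = 3.0566 × 0.121 = 0.3698.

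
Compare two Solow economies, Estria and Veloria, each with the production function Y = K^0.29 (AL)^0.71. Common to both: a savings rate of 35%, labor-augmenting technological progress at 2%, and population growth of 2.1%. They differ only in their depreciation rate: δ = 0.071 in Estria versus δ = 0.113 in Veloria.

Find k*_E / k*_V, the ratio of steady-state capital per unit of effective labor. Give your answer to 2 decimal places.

k*_E / k*_V ≈ 1.57

Steady-state k* = [s/(n + g + δ)]^(1/(1−α)), so the ratio is [ (s_E/(n + g + δ)_E) / (s_V/(n + g + δ)_V) ]^1.4085.
s_E/(n + g + δ)_E = 0.35/0.112 = 3.1250; s_V/(n + g + δ)_V = 0.35/0.154 = 2.2727.
Ratio = (3.1250/2.2727)^1.4085 = 1.3750^1.4085 ≈ 1.5660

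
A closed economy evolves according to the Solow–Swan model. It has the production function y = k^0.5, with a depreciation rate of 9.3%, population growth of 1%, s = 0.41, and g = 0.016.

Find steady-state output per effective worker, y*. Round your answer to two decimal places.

y* = 3.45

In steady state, investment equals break-even investment: s·k^α = (n + g + δ)·k.
Rearranging, k^(1−α) = s / (n + g + δ).
k^0.5 = 0.41 / (0.010 + 0.016 + 0.093) = 0.41 / 0.119 = 3.4454
k* = 3.4454^(1/0.5) ≈ 11.8708
y* = (k*)^α = 11.8708^0.5 ≈ 3.4454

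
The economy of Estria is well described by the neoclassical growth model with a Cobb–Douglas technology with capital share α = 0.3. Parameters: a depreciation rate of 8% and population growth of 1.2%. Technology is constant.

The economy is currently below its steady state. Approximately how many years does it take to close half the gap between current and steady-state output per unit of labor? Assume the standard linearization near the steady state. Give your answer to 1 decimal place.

t_½ ≈ 10.8 years

Near the steady state the convergence rate is λ = (1 − α)(n + δ).
λ = (1 − 0.3) × 0.092 = 0.7 × 0.092 = 0.0644
Half-life = ln 2 / λ = 0.6931 / 0.0644 ≈ 10.76 years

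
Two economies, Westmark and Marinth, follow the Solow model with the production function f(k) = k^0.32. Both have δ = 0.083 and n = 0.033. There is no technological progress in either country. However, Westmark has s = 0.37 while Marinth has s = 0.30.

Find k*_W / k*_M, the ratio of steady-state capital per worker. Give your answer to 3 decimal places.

Steady-state k* = [s/(n + δ)]^(1/(1−α)), so the ratio is [ (s_W/(n + δ)_W) / (s_M/(n + δ)_M) ]^1.4706.
s_W/(n + δ)_W = 0.37/0.116 = 3.1897; s_M/(n + δ)_M = 0.30/0.116 = 2.5862.
Ratio = (3.1897/2.5862)^1.4706 = 1.2334^1.4706 ≈ 1.3614

k*_W / k*_M ≈ 1.361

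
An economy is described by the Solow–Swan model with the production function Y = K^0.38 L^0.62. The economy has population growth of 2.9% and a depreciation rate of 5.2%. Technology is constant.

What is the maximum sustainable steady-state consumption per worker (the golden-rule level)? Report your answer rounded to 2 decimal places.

c_gold ≈ 1.60

At the golden rule, f'(k) = n + δ, so α·k^(α−1) = n + δ and k_gold = (α/(n + δ))^(1/(1−α)).
k_gold = (0.38/0.081)^(1/0.62) = 4.6914^1.6129 ≈ 12.0988
c_gold = f(k_gold) − (n + δ)·k_gold = 2.5789 − 0.081×12.0988 ≈ 1.5989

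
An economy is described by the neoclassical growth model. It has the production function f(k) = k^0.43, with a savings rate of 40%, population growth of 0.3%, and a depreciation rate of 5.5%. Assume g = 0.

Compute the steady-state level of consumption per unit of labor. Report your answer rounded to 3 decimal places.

c* ≈ 2.575

Steady state requires s·f(k) = (n + δ)·k, i.e. s·k^α = (n + δ)·k.
Dividing both sides by k: k^(1−α) = s / (n + δ).
k^0.57 = 0.40 / (0.003 + 0.055) = 0.40 / 0.058 = 6.8966
k* = 6.8966^(1/0.57) ≈ 29.5999
y* = (k*)^α = 29.5999^0.43 ≈ 4.2920
c* = (1 − s)·y* = (1 − 0.40) × 4.2920 ≈ 2.5752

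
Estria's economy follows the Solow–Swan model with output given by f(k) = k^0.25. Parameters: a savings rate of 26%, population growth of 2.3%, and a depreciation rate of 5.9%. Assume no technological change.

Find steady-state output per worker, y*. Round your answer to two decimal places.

In steady state, investment equals break-even investment: s·k^α = (n + δ)·k.
Dividing both sides by k: k^(1−α) = s / (n + δ).
k^0.75 = 0.26 / (0.023 + 0.059) = 0.26 / 0.082 = 3.1707
k* = 3.1707^(1/0.75) ≈ 4.6581
y* = (k*)^α = 4.6581^0.25 ≈ 1.4691

y* = 1.47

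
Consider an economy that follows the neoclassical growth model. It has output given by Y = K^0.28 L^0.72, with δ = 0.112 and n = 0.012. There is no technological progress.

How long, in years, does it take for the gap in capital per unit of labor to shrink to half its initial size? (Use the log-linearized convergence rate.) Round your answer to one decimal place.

t_½ ≈ 7.8 years

Near the steady state the convergence rate is λ = (1 − α)(n + δ).
λ = (1 − 0.28) × 0.124 = 0.72 × 0.124 = 0.08928
Half-life = ln 2 / λ = 0.6931 / 0.08928 ≈ 7.76 years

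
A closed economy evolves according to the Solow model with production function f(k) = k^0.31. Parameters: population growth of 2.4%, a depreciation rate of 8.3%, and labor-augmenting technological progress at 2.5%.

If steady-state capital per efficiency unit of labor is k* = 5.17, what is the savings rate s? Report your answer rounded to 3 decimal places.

s ≈ 0.410

Steady state requires s·f(k) = (n + g + δ)·k, i.e. s·k^α = (n + g + δ)·k.
So s / (n + g + δ) = (k*)^(1−α) = 5.17^0.69 = 3.1068.
Therefore s = 3.1068 × (n + g + δ) = 3.1068 × 0.132 = 0.4101.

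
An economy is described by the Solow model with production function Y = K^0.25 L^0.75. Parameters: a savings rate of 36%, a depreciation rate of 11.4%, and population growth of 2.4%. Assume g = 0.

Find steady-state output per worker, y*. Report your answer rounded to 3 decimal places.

y* ≈ 1.377

Steady state requires s·f(k) = (n + δ)·k, i.e. s·k^α = (n + δ)·k.
Rearranging, k^(1−α) = s / (n + δ).
k^0.75 = 0.36 / (0.024 + 0.114) = 0.36 / 0.138 = 2.6087
k* = 2.6087^(1/0.75) ≈ 3.5911
y* = (k*)^α = 3.5911^0.25 ≈ 1.3766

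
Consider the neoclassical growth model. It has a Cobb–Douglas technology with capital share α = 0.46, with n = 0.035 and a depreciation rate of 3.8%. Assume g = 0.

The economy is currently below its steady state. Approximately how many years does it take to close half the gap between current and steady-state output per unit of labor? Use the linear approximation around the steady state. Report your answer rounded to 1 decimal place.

about 17.6 years

Near the steady state the convergence rate is λ = (1 − α)(n + δ).
λ = (1 − 0.46) × 0.073 = 0.54 × 0.073 = 0.03942
Half-life = ln 2 / λ = 0.6931 / 0.03942 ≈ 17.58 years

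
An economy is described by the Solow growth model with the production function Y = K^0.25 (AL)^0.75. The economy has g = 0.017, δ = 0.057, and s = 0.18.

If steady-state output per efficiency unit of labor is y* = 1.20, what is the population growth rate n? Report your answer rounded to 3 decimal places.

At the steady state, Δk = 0, so s·k^α = (n + g + δ)·k.
Since y* = [s/(n + g + δ)]^(α/(1−α)), we have s/(n + g + δ) = (y*)^((1−α)/α) = 1.20^3 = 1.7280.
Therefore n + g + δ = s / 1.7280 = 0.18 / 1.7280 = 0.1042, so n = 0.1042 − 0.074 = 0.0302.

n ≈ 0.030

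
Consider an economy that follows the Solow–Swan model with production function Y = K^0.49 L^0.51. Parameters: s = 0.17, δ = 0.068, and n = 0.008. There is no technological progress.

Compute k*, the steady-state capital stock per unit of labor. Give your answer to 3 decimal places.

In steady state, investment equals break-even investment: s·k^α = (n + δ)·k.
Rearranging, k^(1−α) = s / (n + δ).
k^0.51 = 0.17 / (0.008 + 0.068) = 0.17 / 0.076 = 2.2368
k* = 2.2368^(1/0.51) ≈ 4.8478

k* = 4.848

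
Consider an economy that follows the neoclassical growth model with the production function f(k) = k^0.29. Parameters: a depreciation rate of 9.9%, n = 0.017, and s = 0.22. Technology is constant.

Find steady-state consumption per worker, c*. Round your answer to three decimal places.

Steady state requires s·f(k) = (n + δ)·k, i.e. s·k^α = (n + δ)·k.
Dividing both sides by k: k^(1−α) = s / (n + δ).
k^0.71 = 0.22 / (0.017 + 0.099) = 0.22 / 0.116 = 1.8966
k* = 1.8966^(1/0.71) ≈ 2.4633
y* = (k*)^α = 2.4633^0.29 ≈ 1.2988
c* = (1 − s)·y* = (1 − 0.22) × 1.2988 ≈ 1.0131

c* ≈ 1.013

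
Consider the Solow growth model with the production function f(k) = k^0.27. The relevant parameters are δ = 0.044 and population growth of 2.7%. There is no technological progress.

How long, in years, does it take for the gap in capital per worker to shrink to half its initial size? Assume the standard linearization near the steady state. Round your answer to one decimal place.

Near the steady state the convergence rate is λ = (1 − α)(n + δ).
λ = (1 − 0.27) × 0.071 = 0.73 × 0.071 = 0.05183
Half-life = ln 2 / λ = 0.6931 / 0.05183 ≈ 13.37 years

half-life ≈ 13.4 years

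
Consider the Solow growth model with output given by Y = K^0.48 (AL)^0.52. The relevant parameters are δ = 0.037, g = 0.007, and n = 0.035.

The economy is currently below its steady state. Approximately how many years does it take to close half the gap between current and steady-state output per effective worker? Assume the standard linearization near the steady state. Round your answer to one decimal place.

t_½ ≈ 16.9 years

Near the steady state the convergence rate is λ = (1 − α)(n + g + δ).
λ = (1 − 0.48) × 0.079 = 0.52 × 0.079 = 0.04108
Half-life = ln 2 / λ = 0.6931 / 0.04108 ≈ 16.87 years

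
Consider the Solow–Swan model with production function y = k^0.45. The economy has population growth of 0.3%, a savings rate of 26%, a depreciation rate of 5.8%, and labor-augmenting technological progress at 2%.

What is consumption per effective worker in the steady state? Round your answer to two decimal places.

In steady state, investment equals break-even investment: s·k^α = (n + g + δ)·k.
Rearranging, k^(1−α) = s / (n + g + δ).
k^0.55 = 0.26 / (0.003 + 0.020 + 0.058) = 0.26 / 0.081 = 3.2099
k* = 3.2099^(1/0.55) ≈ 8.3348
y* = (k*)^α = 8.3348^0.45 ≈ 2.5966
c* = (1 − s)·y* = (1 − 0.26) × 2.5966 ≈ 1.9215

c* = 1.92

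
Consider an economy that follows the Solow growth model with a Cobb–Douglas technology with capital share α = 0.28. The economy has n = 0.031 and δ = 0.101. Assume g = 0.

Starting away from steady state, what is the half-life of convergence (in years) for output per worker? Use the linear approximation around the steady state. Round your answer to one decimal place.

Near the steady state the convergence rate is λ = (1 − α)(n + δ).
λ = (1 − 0.28) × 0.132 = 0.72 × 0.132 = 0.09504
Half-life = ln 2 / λ = 0.6931 / 0.09504 ≈ 7.29 years

half-life ≈ 7.3 years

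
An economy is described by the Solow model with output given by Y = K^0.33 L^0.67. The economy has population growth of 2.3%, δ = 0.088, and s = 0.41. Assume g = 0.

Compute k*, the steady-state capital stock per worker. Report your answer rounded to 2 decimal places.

k* ≈ 7.03

Steady state requires s·f(k) = (n + δ)·k, i.e. s·k^α = (n + δ)·k.
Dividing both sides by k: k^(1−α) = s / (n + δ).
k^0.67 = 0.41 / (0.023 + 0.088) = 0.41 / 0.111 = 3.6937
k* = 3.6937^(1/0.67) ≈ 7.0300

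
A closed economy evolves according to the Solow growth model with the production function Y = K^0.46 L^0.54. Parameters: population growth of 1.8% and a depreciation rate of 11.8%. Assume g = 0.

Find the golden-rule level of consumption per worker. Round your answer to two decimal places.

At the golden rule, f'(k) = n + δ, so α·k^(α−1) = n + δ and k_gold = (α/(n + δ))^(1/(1−α)).
k_gold = (0.46/0.136)^(1/0.54) = 3.3824^1.8519 ≈ 9.5515
c_gold = f(k_gold) − (n + δ)·k_gold = 2.8238 − 0.136×9.5515 ≈ 1.5248

c_gold ≈ 1.52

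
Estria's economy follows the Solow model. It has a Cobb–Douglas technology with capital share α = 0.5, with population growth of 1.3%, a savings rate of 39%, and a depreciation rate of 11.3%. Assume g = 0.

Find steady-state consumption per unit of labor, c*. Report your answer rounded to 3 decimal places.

c* ≈ 1.888

Steady state requires s·f(k) = (n + δ)·k, i.e. s·k^α = (n + δ)·k.
Rearranging, k^(1−α) = s / (n + δ).
k^0.5 = 0.39 / (0.013 + 0.113) = 0.39 / 0.126 = 3.0952
k* = 3.0952^(1/0.5) ≈ 9.5803
y* = (k*)^α = 9.5803^0.5 ≈ 3.0952
c* = (1 − s)·y* = (1 − 0.39) × 3.0952 ≈ 1.8881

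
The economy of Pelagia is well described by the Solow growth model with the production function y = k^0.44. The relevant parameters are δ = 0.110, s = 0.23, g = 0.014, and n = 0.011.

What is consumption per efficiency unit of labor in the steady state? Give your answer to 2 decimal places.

c* = 1.17

At the steady state, Δk = 0, so s·k^α = (n + g + δ)·k.
Rearranging, k^(1−α) = s / (n + g + δ).
k^0.56 = 0.23 / (0.011 + 0.014 + 0.110) = 0.23 / 0.135 = 1.7037
k* = 1.7037^(1/0.56) ≈ 2.5894
y* = (k*)^α = 2.5894^0.44 ≈ 1.5199
c* = (1 − s)·y* = (1 − 0.23) × 1.5199 ≈ 1.1703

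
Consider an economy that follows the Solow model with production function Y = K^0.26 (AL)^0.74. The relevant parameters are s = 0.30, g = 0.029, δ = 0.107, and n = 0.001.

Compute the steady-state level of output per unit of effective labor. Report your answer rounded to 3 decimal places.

In steady state, investment equals break-even investment: s·k^α = (n + g + δ)·k.
Rearranging, k^(1−α) = s / (n + g + δ).
k^0.74 = 0.30 / (0.001 + 0.029 + 0.107) = 0.30 / 0.137 = 2.1898
k* = 2.1898^(1/0.74) ≈ 2.8841
y* = (k*)^α = 2.8841^0.26 ≈ 1.3171

y* = 1.317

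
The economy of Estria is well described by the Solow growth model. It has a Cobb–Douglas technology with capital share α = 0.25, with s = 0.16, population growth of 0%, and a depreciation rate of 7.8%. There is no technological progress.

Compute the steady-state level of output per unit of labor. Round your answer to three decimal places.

At the steady state, Δk = 0, so s·k^α = (n + δ)·k.
Dividing both sides by k: k^(1−α) = s / (n + δ).
k^0.75 = 0.16 / (0.000 + 0.078) = 0.16 / 0.078 = 2.0513
k* = 2.0513^(1/0.75) ≈ 2.6064
y* = (k*)^α = 2.6064^0.25 ≈ 1.2706

y* ≈ 1.271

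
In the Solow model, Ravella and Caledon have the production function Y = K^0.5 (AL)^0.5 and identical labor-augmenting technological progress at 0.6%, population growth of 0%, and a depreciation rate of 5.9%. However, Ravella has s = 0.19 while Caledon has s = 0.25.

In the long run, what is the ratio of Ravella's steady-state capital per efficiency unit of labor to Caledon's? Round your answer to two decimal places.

ratio ≈ 0.58

Steady-state k* = [s/(n + g + δ)]^(1/(1−α)), so the ratio is [ (s_R/(n + g + δ)_R) / (s_C/(n + g + δ)_C) ]^2.
s_R/(n + g + δ)_R = 0.19/0.065 = 2.9231; s_C/(n + g + δ)_C = 0.25/0.065 = 3.8462.
Ratio = (2.9231/3.8462)^2 = 0.7600^2 ≈ 0.5776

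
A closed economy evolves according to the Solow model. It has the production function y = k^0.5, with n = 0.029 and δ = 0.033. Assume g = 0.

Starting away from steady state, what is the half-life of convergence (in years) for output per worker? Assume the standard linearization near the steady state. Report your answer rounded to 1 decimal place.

Near the steady state the convergence rate is λ = (1 − α)(n + δ).
λ = (1 − 0.5) × 0.062 = 0.5 × 0.062 = 0.0310
Half-life = ln 2 / λ = 0.6931 / 0.0310 ≈ 22.36 years

t_½ ≈ 22.4 years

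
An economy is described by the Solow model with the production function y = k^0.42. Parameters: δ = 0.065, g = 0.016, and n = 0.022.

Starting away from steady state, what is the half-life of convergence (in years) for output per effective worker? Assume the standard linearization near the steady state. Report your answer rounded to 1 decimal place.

t_½ ≈ 11.6 years

Near the steady state the convergence rate is λ = (1 − α)(n + g + δ).
λ = (1 − 0.42) × 0.103 = 0.58 × 0.103 = 0.05974
Half-life = ln 2 / λ = 0.6931 / 0.05974 ≈ 11.60 years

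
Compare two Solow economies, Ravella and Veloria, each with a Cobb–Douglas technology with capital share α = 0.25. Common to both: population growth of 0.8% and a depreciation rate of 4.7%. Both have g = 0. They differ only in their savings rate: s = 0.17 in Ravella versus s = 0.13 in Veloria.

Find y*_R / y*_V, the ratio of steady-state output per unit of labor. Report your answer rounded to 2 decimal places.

ratio ≈ 1.09

Steady-state y* = [s/(n + δ)]^(α/(1−α)), so the ratio is [ (s_R/(n + δ)_R) / (s_V/(n + δ)_V) ]^0.3333.
s_R/(n + δ)_R = 0.17/0.055 = 3.0909; s_V/(n + δ)_V = 0.13/0.055 = 2.3636.
Ratio = (3.0909/2.3636)^0.3333 = 1.3077^0.3333 ≈ 1.0935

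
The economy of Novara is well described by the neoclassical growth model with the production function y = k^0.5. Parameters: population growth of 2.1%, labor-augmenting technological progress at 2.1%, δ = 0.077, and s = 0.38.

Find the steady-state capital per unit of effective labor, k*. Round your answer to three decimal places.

At the steady state, Δk = 0, so s·k^α = (n + g + δ)·k.
Dividing both sides by k: k^(1−α) = s / (n + g + δ).
k^0.5 = 0.38 / (0.021 + 0.021 + 0.077) = 0.38 / 0.119 = 3.1933
k* = 3.1933^(1/0.5) ≈ 10.1972

k* ≈ 10.197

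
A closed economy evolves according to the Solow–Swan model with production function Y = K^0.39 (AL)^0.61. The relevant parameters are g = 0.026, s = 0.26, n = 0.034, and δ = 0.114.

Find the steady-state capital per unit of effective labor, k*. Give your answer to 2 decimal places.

k* ≈ 1.93

In steady state, investment equals break-even investment: s·k^α = (n + g + δ)·k.
Dividing both sides by k: k^(1−α) = s / (n + g + δ).
k^0.61 = 0.26 / (0.034 + 0.026 + 0.114) = 0.26 / 0.174 = 1.4943
k* = 1.4943^(1/0.61) ≈ 1.9318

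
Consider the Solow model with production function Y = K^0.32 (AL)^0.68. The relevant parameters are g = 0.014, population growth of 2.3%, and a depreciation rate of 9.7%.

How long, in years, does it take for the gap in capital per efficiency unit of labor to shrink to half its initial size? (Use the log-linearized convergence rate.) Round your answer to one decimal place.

Near the steady state the convergence rate is λ = (1 − α)(n + g + δ).
λ = (1 − 0.32) × 0.134 = 0.68 × 0.134 = 0.09112
Half-life = ln 2 / λ = 0.6931 / 0.09112 ≈ 7.61 years

t_½ ≈ 7.6 years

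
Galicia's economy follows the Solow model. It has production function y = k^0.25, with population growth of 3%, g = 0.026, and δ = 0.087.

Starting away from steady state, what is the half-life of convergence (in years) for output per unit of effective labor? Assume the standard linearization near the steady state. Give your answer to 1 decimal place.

about 6.5 years

Near the steady state the convergence rate is λ = (1 − α)(n + g + δ).
λ = (1 − 0.25) × 0.143 = 0.75 × 0.143 = 0.10725
Half-life = ln 2 / λ = 0.6931 / 0.10725 ≈ 6.46 years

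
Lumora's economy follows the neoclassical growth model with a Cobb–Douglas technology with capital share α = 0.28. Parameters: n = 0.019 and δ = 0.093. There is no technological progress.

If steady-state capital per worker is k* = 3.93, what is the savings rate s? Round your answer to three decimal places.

s ≈ 0.300

In steady state, investment equals break-even investment: s·k^α = (n + δ)·k.
So s / (n + δ) = (k*)^(1−α) = 3.93^0.72 = 2.6789.
Therefore s = 2.6789 × (n + δ) = 2.6789 × 0.112 = 0.3000.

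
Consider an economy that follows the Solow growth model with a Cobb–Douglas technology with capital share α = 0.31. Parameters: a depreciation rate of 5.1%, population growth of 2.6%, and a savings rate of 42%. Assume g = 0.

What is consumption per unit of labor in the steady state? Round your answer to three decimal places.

Steady state requires s·f(k) = (n + δ)·k, i.e. s·k^α = (n + δ)·k.
Dividing both sides by k: k^(1−α) = s / (n + δ).
k^0.69 = 0.42 / (0.026 + 0.051) = 0.42 / 0.077 = 5.4545
k* = 5.4545^(1/0.69) ≈ 11.6886
y* = (k*)^α = 11.6886^0.31 ≈ 2.1429
c* = (1 − s)·y* = (1 − 0.42) × 2.1429 ≈ 1.2429

c* ≈ 1.243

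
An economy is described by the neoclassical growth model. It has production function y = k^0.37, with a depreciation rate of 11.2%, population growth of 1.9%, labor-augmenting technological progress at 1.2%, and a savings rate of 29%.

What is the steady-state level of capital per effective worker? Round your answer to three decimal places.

k* ≈ 3.072

In steady state, investment equals break-even investment: s·k^α = (n + g + δ)·k.
Dividing both sides by k: k^(1−α) = s / (n + g + δ).
k^0.63 = 0.29 / (0.019 + 0.012 + 0.112) = 0.29 / 0.143 = 2.0280
k* = 2.0280^(1/0.63) ≈ 3.0719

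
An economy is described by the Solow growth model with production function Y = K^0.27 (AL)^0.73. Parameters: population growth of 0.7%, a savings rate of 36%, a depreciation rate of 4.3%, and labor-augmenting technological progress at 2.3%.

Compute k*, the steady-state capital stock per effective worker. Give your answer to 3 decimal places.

k* ≈ 8.898

In steady state, investment equals break-even investment: s·k^α = (n + g + δ)·k.
Rearranging, k^(1−α) = s / (n + g + δ).
k^0.73 = 0.36 / (0.007 + 0.023 + 0.043) = 0.36 / 0.073 = 4.9315
k* = 4.9315^(1/0.73) ≈ 8.8979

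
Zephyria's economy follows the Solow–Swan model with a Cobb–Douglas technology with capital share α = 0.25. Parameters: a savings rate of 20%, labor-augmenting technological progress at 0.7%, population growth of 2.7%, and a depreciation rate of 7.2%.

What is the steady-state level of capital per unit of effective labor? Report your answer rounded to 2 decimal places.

k* ≈ 2.33

Steady state requires s·f(k) = (n + g + δ)·k, i.e. s·k^α = (n + g + δ)·k.
Dividing both sides by k: k^(1−α) = s / (n + g + δ).
k^0.75 = 0.20 / (0.027 + 0.007 + 0.072) = 0.20 / 0.106 = 1.8868
k* = 1.8868^(1/0.75) ≈ 2.3315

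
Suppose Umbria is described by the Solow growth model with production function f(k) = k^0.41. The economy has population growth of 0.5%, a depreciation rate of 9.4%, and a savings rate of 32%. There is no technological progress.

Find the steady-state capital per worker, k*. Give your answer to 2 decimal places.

At the steady state, Δk = 0, so s·k^α = (n + δ)·k.
Dividing both sides by k: k^(1−α) = s / (n + δ).
k^0.59 = 0.32 / (0.005 + 0.094) = 0.32 / 0.099 = 3.2323
k* = 3.2323^(1/0.59) ≈ 7.3043

k* = 7.30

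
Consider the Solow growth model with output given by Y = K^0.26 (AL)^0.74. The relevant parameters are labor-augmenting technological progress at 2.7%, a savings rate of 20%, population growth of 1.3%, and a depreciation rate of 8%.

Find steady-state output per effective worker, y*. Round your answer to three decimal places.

At the steady state, Δk = 0, so s·k^α = (n + g + δ)·k.
Dividing both sides by k: k^(1−α) = s / (n + g + δ).
k^0.74 = 0.20 / (0.013 + 0.027 + 0.080) = 0.20 / 0.120 = 1.6667
k* = 1.6667^(1/0.74) ≈ 1.9944
y* = (k*)^α = 1.9944^0.26 ≈ 1.1966

y* ≈ 1.197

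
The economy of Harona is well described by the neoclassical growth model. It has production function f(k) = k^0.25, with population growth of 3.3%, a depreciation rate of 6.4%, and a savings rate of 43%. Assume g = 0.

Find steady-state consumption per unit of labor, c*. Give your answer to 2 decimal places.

Steady state requires s·f(k) = (n + δ)·k, i.e. s·k^α = (n + δ)·k.
Rearranging, k^(1−α) = s / (n + δ).
k^0.75 = 0.43 / (0.033 + 0.064) = 0.43 / 0.097 = 4.4330
k* = 4.4330^(1/0.75) ≈ 7.2822
y* = (k*)^α = 7.2822^0.25 ≈ 1.6427
c* = (1 − s)·y* = (1 − 0.43) × 1.6427 ≈ 0.9363

c* ≈ 0.94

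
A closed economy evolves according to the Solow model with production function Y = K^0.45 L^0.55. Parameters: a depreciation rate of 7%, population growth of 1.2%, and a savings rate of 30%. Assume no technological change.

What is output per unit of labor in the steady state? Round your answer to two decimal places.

Steady state requires s·f(k) = (n + δ)·k, i.e. s·k^α = (n + δ)·k.
Rearranging, k^(1−α) = s / (n + δ).
k^0.55 = 0.30 / (0.012 + 0.070) = 0.30 / 0.082 = 3.6585
k* = 3.6585^(1/0.55) ≈ 10.5727
y* = (k*)^α = 10.5727^0.45 ≈ 2.8899

y* ≈ 2.89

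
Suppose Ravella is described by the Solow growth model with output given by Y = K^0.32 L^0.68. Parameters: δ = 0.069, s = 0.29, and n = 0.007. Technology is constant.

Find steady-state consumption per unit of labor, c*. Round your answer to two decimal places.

At the steady state, Δk = 0, so s·k^α = (n + δ)·k.
Dividing both sides by k: k^(1−α) = s / (n + δ).
k^0.68 = 0.29 / (0.007 + 0.069) = 0.29 / 0.076 = 3.8158
k* = 3.8158^(1/0.68) ≈ 7.1659
y* = (k*)^α = 7.1659^0.32 ≈ 1.8780
c* = (1 − s)·y* = (1 − 0.29) × 1.8780 ≈ 1.3334

c* = 1.33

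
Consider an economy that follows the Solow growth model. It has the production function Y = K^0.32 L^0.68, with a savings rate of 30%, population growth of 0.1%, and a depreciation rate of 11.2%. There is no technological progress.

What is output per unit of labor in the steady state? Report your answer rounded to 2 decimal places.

y* ≈ 1.58

Steady state requires s·f(k) = (n + δ)·k, i.e. s·k^α = (n + δ)·k.
Rearranging, k^(1−α) = s / (n + δ).
k^0.68 = 0.30 / (0.001 + 0.112) = 0.30 / 0.113 = 2.6549
k* = 2.6549^(1/0.68) ≈ 4.2034
y* = (k*)^α = 4.2034^0.32 ≈ 1.5833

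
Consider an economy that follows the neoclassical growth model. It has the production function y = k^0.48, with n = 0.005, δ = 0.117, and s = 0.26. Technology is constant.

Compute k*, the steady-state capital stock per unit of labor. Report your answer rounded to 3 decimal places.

At the steady state, Δk = 0, so s·k^α = (n + δ)·k.
Rearranging, k^(1−α) = s / (n + δ).
k^0.52 = 0.26 / (0.005 + 0.117) = 0.26 / 0.122 = 2.1311
k* = 2.1311^(1/0.52) ≈ 4.2848

k* ≈ 4.285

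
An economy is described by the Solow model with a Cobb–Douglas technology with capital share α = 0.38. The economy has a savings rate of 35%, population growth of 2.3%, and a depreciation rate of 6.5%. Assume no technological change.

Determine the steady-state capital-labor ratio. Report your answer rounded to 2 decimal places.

Steady state requires s·f(k) = (n + δ)·k, i.e. s·k^α = (n + δ)·k.
Dividing both sides by k: k^(1−α) = s / (n + δ).
k^0.62 = 0.35 / (0.023 + 0.065) = 0.35 / 0.088 = 3.9773
k* = 3.9773^(1/0.62) ≈ 9.2700

k* = 9.27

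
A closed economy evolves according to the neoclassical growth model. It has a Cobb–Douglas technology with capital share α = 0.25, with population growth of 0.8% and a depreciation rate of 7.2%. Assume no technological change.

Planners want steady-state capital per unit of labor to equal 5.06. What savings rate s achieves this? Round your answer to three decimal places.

In steady state, investment equals break-even investment: s·k^α = (n + δ)·k.
So s / (n + δ) = (k*)^(1−α) = 5.06^0.75 = 3.3737.
Therefore s = 3.3737 × (n + δ) = 3.3737 × 0.080 = 0.2699.

s ≈ 0.270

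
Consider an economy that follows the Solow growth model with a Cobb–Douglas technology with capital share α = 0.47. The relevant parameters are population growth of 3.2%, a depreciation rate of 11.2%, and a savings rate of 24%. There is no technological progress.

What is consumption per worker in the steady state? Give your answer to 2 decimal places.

c* = 1.20

At the steady state, Δk = 0, so s·k^α = (n + δ)·k.
Dividing both sides by k: k^(1−α) = s / (n + δ).
k^0.53 = 0.24 / (0.032 + 0.112) = 0.24 / 0.144 = 1.6667
k* = 1.6667^(1/0.53) ≈ 2.6218
y* = (k*)^α = 2.6218^0.47 ≈ 1.5730
c* = (1 − s)·y* = (1 − 0.24) × 1.5730 ≈ 1.1955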